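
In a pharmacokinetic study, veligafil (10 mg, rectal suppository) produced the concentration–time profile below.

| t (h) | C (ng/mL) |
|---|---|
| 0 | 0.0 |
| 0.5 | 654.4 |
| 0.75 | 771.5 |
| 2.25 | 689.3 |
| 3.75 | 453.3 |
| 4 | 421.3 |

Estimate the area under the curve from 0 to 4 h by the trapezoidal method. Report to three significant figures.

AUC = 2400 ng/mL·h

Trapezoidal AUC_0→4:
  [0→0.5]: (0.0+654.4)/2 × 0.5 = 163.6
  [0.5→0.75]: (654.4+771.5)/2 × 0.25 = 178.2375
  [0.75→2.25]: (771.5+689.3)/2 × 1.5 = 1095.6
  [2.25→3.75]: (689.3+453.3)/2 × 1.5 = 856.95
  [3.75→4]: (453.3+421.3)/2 × 0.25 = 109.325
  Sum = 2403.7125 ng/mL·h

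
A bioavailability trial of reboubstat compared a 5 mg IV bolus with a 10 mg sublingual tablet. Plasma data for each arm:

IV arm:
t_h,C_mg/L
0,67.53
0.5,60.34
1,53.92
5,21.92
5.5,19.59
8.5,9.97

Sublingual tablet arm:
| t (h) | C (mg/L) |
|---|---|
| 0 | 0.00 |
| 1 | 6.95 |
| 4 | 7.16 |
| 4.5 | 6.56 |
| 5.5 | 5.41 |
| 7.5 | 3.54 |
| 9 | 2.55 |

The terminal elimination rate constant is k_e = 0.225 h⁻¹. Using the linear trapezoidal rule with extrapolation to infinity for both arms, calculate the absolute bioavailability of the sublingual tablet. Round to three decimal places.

F = 0.095

Trapezoidal AUC_0→8.5 (IV):
  [0→0.5]: (67.53+60.34)/2 × 0.5 = 31.9675
  [0.5→1]: (60.34+53.92)/2 × 0.5 = 28.565
  [1→5]: (53.92+21.92)/2 × 4 = 151.68
  [5→5.5]: (21.92+19.59)/2 × 0.5 = 10.3775
  [5.5→8.5]: (19.59+9.97)/2 × 3 = 44.34
  Sum = 266.93 mg/L·h
IV tail: 9.97/0.225 = 44.311; AUC_iv,0→∞ = 266.93 + 44.311 = 311.241 mg/L·h
Trapezoidal AUC_0→9 (sublingual tablet):
  [0→1]: (0.00+6.95)/2 × 1 = 3.475
  [1→4]: (6.95+7.16)/2 × 3 = 21.165
  [4→4.5]: (7.16+6.56)/2 × 0.5 = 3.43
  [4.5→5.5]: (6.56+5.41)/2 × 1 = 5.985
  [5.5→7.5]: (5.41+3.54)/2 × 2 = 8.95
  [7.5→9]: (3.54+2.55)/2 × 1.5 = 4.5675
  Sum = 47.5725 mg/L·h
sublingual tablet tail: 2.55/0.225 = 11.333; AUC_ev,0→∞ = 47.5725 + 11.333 = 58.9055 mg/L·h
F = (AUC_ev/D_ev)/(AUC_iv/D_iv) = (58.9055/10)/(311.241/5) = 5.89055/62.2482 = 0.0946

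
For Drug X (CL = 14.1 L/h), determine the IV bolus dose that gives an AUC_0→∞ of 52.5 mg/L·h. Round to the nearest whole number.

Dose_iv = CL × AUC_0→∞
     = 14.1 × 52.5 = 740.25 mg

Dose = 740 mg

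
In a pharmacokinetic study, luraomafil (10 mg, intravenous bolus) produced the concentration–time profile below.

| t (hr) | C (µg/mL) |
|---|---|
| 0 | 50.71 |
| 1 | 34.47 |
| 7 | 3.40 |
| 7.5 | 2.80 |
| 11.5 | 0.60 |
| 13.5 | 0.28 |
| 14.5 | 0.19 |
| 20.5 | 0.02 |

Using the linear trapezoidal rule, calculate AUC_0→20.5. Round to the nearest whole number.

AUC = 166 µg/mL·hr

Trapezoidal AUC_0→20.5:
  [0→1]: (50.71+34.47)/2 × 1 = 42.59
  [1→7]: (34.47+3.40)/2 × 6 = 113.61
  [7→7.5]: (3.40+2.80)/2 × 0.5 = 1.55
  [7.5→11.5]: (2.80+0.60)/2 × 4 = 6.8
  [11.5→13.5]: (0.60+0.28)/2 × 2 = 0.88
  [13.5→14.5]: (0.28+0.19)/2 × 1 = 0.235
  [14.5→20.5]: (0.19+0.02)/2 × 6 = 0.63
  Sum = 166.295 µg/mL·hr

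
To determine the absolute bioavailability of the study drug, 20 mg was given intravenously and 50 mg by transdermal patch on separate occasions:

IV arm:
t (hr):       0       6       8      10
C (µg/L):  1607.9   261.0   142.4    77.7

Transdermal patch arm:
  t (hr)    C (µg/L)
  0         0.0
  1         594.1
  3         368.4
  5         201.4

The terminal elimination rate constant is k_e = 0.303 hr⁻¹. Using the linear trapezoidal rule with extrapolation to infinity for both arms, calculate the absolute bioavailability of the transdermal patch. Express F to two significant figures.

F = 0.15

Trapezoidal AUC_0→10 (IV):
  [0→6]: (1607.9+261.0)/2 × 6 = 5606.7
  [6→8]: (261.0+142.4)/2 × 2 = 403.4
  [8→10]: (142.4+77.7)/2 × 2 = 220.1
  Sum = 6230.2 µg/L·hr
IV tail: 77.7/0.303 = 256.436; AUC_iv,0→∞ = 6230.2 + 256.436 = 6486.636 µg/L·hr
Trapezoidal AUC_0→5 (transdermal patch):
  [0→1]: (0.0+594.1)/2 × 1 = 297.05
  [1→3]: (594.1+368.4)/2 × 2 = 962.5
  [3→5]: (368.4+201.4)/2 × 2 = 569.8
  Sum = 1829.35 µg/L·hr
transdermal patch tail: 201.4/0.303 = 664.686; AUC_ev,0→∞ = 1829.35 + 664.686 = 2494.036 µg/L·hr
F = (AUC_ev/D_ev)/(AUC_iv/D_iv) = (2494.036/50)/(6486.636/20) = 49.88072/324.3318 = 0.1538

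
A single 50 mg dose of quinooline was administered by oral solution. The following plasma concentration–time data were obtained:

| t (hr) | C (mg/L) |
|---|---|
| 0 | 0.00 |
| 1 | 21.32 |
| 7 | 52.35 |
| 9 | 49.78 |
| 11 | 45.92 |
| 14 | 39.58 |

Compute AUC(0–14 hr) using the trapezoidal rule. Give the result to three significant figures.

Trapezoidal AUC_0→14:
  [0→1]: (0.00+21.32)/2 × 1 = 10.66
  [1→7]: (21.32+52.35)/2 × 6 = 221.01
  [7→9]: (52.35+49.78)/2 × 2 = 102.13
  [9→11]: (49.78+45.92)/2 × 2 = 95.7
  [11→14]: (45.92+39.58)/2 × 3 = 128.25
  Sum = 557.75 mg/L·hr

AUC = 558 mg/L·hr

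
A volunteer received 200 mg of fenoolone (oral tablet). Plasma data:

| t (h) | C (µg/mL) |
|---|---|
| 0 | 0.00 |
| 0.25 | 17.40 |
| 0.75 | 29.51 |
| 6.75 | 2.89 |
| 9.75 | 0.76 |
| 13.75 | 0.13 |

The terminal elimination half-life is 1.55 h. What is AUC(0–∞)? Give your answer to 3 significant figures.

AUC = 119 µg/mL·h

Trapezoidal AUC_0→13.75:
  [0→0.25]: (0.00+17.40)/2 × 0.25 = 2.175
  [0.25→0.75]: (17.40+29.51)/2 × 0.5 = 11.7275
  [0.75→6.75]: (29.51+2.89)/2 × 6 = 97.2
  [6.75→9.75]: (2.89+0.76)/2 × 3 = 5.475
  [9.75→13.75]: (0.76+0.13)/2 × 4 = 1.78
  Sum = 118.3575 µg/mL·h
k_e = ln2 / t½ = 0.693147 / 1.55 = 0.4472 h^-1
Extrapolated tail: C_last / k_e = 0.13 / 0.4472 = 0.291
AUC_0→∞ = 118.3575 + 0.291 = 118.6485 µg/mL·h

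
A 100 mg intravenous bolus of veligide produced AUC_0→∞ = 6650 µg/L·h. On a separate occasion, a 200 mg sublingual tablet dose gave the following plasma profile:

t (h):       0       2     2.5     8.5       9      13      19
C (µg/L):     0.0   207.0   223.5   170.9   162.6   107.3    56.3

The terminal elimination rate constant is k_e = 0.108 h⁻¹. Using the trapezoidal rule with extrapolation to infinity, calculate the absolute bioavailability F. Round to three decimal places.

Trapezoidal AUC_0→19 (sublingual tablet):
  [0→2]: (0.0+207.0)/2 × 2 = 207.0
  [2→2.5]: (207.0+223.5)/2 × 0.5 = 107.625
  [2.5→8.5]: (223.5+170.9)/2 × 6 = 1183.2
  [8.5→9]: (170.9+162.6)/2 × 0.5 = 83.375
  [9→13]: (162.6+107.3)/2 × 4 = 539.8
  [13→19]: (107.3+56.3)/2 × 6 = 490.8
  Sum = 2611.8 µg/L·h
Tail: C_last/k_e = 56.3/0.108 = 521.296
AUC_0→∞ (sublingual tablet) = 2611.8 + 521.296 = 3133.096 µg/L·h
F = (AUC_ev/D_ev)/(AUC_iv/D_iv) = (3133.096/200)/(6650/100) = 15.66548/66.5 = 0.2356

F = 0.236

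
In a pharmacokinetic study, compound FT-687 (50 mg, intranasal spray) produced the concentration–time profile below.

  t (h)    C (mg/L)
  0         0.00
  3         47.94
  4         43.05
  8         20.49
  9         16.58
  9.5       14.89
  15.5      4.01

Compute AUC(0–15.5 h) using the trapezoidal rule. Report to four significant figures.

AUC = 327.6 mg/L·h

Trapezoidal AUC_0→15.5:
  [0→3]: (0.00+47.94)/2 × 3 = 71.91
  [3→4]: (47.94+43.05)/2 × 1 = 45.495
  [4→8]: (43.05+20.49)/2 × 4 = 127.08
  [8→9]: (20.49+16.58)/2 × 1 = 18.535
  [9→9.5]: (16.58+14.89)/2 × 0.5 = 7.8675
  [9.5→15.5]: (14.89+4.01)/2 × 6 = 56.7
  Sum = 327.5875 mg/L·h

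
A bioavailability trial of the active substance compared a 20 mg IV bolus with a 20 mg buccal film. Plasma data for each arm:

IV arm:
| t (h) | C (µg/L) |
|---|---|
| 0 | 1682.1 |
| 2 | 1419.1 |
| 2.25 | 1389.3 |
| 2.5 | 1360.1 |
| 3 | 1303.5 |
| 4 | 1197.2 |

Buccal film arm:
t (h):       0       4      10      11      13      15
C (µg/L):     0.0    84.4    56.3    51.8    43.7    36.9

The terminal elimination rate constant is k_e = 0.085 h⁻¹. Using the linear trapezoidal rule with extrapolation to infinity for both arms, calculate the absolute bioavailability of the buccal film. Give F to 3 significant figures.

Trapezoidal AUC_0→4 (IV):
  [0→2]: (1682.1+1419.1)/2 × 2 = 3101.2
  [2→2.25]: (1419.1+1389.3)/2 × 0.25 = 351.05
  [2.25→2.5]: (1389.3+1360.1)/2 × 0.25 = 343.675
  [2.5→3]: (1360.1+1303.5)/2 × 0.5 = 665.9
  [3→4]: (1303.5+1197.2)/2 × 1 = 1250.35
  Sum = 5712.175 µg/L·h
IV tail: 1197.2/0.085 = 14084.706; AUC_iv,0→∞ = 5712.175 + 14084.706 = 19796.881 µg/L·h
Trapezoidal AUC_0→15 (buccal film):
  [0→4]: (0.0+84.4)/2 × 4 = 168.8
  [4→10]: (84.4+56.3)/2 × 6 = 422.1
  [10→11]: (56.3+51.8)/2 × 1 = 54.05
  [11→13]: (51.8+43.7)/2 × 2 = 95.5
  [13→15]: (43.7+36.9)/2 × 2 = 80.6
  Sum = 821.05 µg/L·h
buccal film tail: 36.9/0.085 = 434.118; AUC_ev,0→∞ = 821.05 + 434.118 = 1255.168 µg/L·h
F = (AUC_ev/D_ev)/(AUC_iv/D_iv) = (1255.168/20)/(19796.881/20) = 62.7584/989.84405 = 0.0634

F = 0.0634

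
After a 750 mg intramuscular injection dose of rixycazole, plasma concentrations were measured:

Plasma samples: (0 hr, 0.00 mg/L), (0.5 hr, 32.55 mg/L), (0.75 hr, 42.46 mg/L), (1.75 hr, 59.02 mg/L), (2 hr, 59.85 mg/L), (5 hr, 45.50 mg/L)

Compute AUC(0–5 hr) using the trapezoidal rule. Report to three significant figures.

AUC = 241 mg/L·hr

Trapezoidal AUC_0→5:
  [0→0.5]: (0.00+32.55)/2 × 0.5 = 8.1375
  [0.5→0.75]: (32.55+42.46)/2 × 0.25 = 9.37625
  [0.75→1.75]: (42.46+59.02)/2 × 1 = 50.74
  [1.75→2]: (59.02+59.85)/2 × 0.25 = 14.85875
  [2→5]: (59.85+45.50)/2 × 3 = 158.025
  Sum = 241.1375 mg/L·hr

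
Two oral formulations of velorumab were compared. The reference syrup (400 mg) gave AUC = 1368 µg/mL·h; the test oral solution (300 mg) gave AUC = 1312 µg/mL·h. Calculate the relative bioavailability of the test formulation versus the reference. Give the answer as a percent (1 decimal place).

F_rel = 127.9%

F_rel = (AUC_test/D_test) / (AUC_ref/D_ref)
      = (1312/300) / (1368/400)
      = 4.37333 / 3.42 = 1.2788 = 127.88%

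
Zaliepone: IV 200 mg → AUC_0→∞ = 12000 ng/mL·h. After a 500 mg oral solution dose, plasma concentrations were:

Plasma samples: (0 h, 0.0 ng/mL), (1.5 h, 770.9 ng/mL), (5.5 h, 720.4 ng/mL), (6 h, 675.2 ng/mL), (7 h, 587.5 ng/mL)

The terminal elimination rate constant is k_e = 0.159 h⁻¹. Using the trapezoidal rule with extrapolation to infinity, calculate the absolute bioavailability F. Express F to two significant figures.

F = 0.27

Trapezoidal AUC_0→7 (oral solution):
  [0→1.5]: (0.0+770.9)/2 × 1.5 = 578.175
  [1.5→5.5]: (770.9+720.4)/2 × 4 = 2982.6
  [5.5→6]: (720.4+675.2)/2 × 0.5 = 348.9
  [6→7]: (675.2+587.5)/2 × 1 = 631.35
  Sum = 4541.025 ng/mL·h
Tail: C_last/k_e = 587.5/0.159 = 3694.969
AUC_0→∞ (oral solution) = 4541.025 + 3694.969 = 8235.994 ng/mL·h
F = (AUC_ev/D_ev)/(AUC_iv/D_iv) = (8235.994/500)/(12000/200) = 16.471988/60 = 0.2745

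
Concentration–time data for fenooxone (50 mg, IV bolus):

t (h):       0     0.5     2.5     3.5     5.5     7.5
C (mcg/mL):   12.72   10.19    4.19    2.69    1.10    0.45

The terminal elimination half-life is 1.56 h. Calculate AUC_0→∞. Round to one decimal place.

Trapezoidal AUC_0→7.5:
  [0→0.5]: (12.72+10.19)/2 × 0.5 = 5.7275
  [0.5→2.5]: (10.19+4.19)/2 × 2 = 14.38
  [2.5→3.5]: (4.19+2.69)/2 × 1 = 3.44
  [3.5→5.5]: (2.69+1.10)/2 × 2 = 3.79
  [5.5→7.5]: (1.10+0.45)/2 × 2 = 1.55
  Sum = 28.8875 mcg/mL·h
k_e = ln2 / t½ = 0.693147 / 1.56 = 0.4443 h^-1
Extrapolated tail: C_last / k_e = 0.45 / 0.4443 = 1.013
AUC_0→∞ = 28.8875 + 1.013 = 29.9005 mcg/mL·h

AUC = 29.9 mcg/mL·h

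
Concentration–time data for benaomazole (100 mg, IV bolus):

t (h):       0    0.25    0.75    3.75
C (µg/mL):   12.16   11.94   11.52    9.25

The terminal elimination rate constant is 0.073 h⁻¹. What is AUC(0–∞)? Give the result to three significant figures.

AUC = 167 µg/mL·h

Trapezoidal AUC_0→3.75:
  [0→0.25]: (12.16+11.94)/2 × 0.25 = 3.0125
  [0.25→0.75]: (11.94+11.52)/2 × 0.5 = 5.865
  [0.75→3.75]: (11.52+9.25)/2 × 3 = 31.155
  Sum = 40.0325 µg/mL·h
Extrapolated tail: C_last / k_e = 9.25 / 0.073 = 126.712
AUC_0→∞ = 40.0325 + 126.712 = 166.7445 µg/mL·h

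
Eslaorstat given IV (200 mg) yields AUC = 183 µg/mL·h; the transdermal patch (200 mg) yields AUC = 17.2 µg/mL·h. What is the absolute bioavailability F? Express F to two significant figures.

F = 0.094

F = (AUC_ev / D_ev) / (AUC_iv / D_iv)
  = (17.2/200) / (183/200)
  = 0.086 / 0.915 = 0.0940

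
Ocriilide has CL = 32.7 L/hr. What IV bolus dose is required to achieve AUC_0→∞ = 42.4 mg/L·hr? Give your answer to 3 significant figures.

Dose = 1390 mg

Dose_iv = CL × AUC_0→∞
     = 32.7 × 42.4 = 1386.48 mg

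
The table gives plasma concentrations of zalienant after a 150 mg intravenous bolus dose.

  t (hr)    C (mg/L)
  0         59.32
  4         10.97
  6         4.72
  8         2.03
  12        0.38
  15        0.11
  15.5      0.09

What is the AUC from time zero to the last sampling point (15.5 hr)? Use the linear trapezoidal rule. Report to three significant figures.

AUC = 169 mg/L·hr

Trapezoidal AUC_0→15.5:
  [0→4]: (59.32+10.97)/2 × 4 = 140.58
  [4→6]: (10.97+4.72)/2 × 2 = 15.69
  [6→8]: (4.72+2.03)/2 × 2 = 6.75
  [8→12]: (2.03+0.38)/2 × 4 = 4.82
  [12→15]: (0.38+0.11)/2 × 3 = 0.735
  [15→15.5]: (0.11+0.09)/2 × 0.5 = 0.05
  Sum = 168.625 mg/L·hr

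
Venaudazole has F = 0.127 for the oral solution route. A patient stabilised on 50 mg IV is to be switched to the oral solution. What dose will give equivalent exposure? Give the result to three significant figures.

For equal systemic exposure: F × D_ev = D_iv
D_ev = D_iv / F = 50 / 0.127 = 393.701 mg

D_oral = 394 mg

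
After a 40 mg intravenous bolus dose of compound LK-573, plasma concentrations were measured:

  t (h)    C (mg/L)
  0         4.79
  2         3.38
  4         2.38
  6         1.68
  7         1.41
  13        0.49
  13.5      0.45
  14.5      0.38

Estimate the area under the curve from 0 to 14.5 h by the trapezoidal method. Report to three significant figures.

AUC = 25.9 mg/L·h

Trapezoidal AUC_0→14.5:
  [0→2]: (4.79+3.38)/2 × 2 = 8.17
  [2→4]: (3.38+2.38)/2 × 2 = 5.76
  [4→6]: (2.38+1.68)/2 × 2 = 4.06
  [6→7]: (1.68+1.41)/2 × 1 = 1.545
  [7→13]: (1.41+0.49)/2 × 6 = 5.7
  [13→13.5]: (0.49+0.45)/2 × 0.5 = 0.235
  [13.5→14.5]: (0.45+0.38)/2 × 1 = 0.415
  Sum = 25.885 mg/L·h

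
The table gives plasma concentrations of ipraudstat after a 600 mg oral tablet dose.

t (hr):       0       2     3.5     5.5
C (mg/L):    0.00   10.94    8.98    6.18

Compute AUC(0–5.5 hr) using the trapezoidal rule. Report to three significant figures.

AUC = 41.0 mg/L·hr

Trapezoidal AUC_0→5.5:
  [0→2]: (0.00+10.94)/2 × 2 = 10.94
  [2→3.5]: (10.94+8.98)/2 × 1.5 = 14.94
  [3.5→5.5]: (8.98+6.18)/2 × 2 = 15.16
  Sum = 41.04 mg/L·hr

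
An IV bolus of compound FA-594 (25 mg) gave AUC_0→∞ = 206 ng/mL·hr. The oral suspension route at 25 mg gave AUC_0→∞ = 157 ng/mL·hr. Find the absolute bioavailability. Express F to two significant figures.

F = (AUC_ev / D_ev) / (AUC_iv / D_iv)
  = (157/25) / (206/25)
  = 6.28 / 8.24 = 0.7621

F = 0.76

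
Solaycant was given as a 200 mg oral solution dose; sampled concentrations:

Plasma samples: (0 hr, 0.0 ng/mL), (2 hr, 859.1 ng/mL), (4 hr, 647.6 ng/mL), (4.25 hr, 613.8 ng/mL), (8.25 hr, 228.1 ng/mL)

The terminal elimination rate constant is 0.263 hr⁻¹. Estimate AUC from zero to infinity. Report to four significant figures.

AUC = 5075 ng/mL·hr

Trapezoidal AUC_0→8.25:
  [0→2]: (0.0+859.1)/2 × 2 = 859.1
  [2→4]: (859.1+647.6)/2 × 2 = 1506.7
  [4→4.25]: (647.6+613.8)/2 × 0.25 = 157.675
  [4.25→8.25]: (613.8+228.1)/2 × 4 = 1683.8
  Sum = 4207.275 ng/mL·hr
Extrapolated tail: C_last / k_e = 228.1 / 0.263 = 867.300
AUC_0→∞ = 4207.275 + 867.300 = 5074.575 ng/mL·hr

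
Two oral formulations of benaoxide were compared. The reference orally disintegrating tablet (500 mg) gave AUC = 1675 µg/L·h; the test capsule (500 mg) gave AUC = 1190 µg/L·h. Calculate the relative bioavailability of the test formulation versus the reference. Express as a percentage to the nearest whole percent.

F_rel = 71%

F_rel = (AUC_test/D_test) / (AUC_ref/D_ref)
      = (1190/500) / (1675/500)
      = 2.38 / 3.35 = 0.7104 = 71.04%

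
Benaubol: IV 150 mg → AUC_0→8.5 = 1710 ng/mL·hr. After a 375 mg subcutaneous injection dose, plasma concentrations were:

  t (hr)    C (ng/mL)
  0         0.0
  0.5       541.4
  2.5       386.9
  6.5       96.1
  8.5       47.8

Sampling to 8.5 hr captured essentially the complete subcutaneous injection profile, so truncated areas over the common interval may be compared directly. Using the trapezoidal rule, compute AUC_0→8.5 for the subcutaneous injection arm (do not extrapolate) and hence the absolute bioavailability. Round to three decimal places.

F = 0.508

Trapezoidal AUC_0→8.5 (subcutaneous injection):
  [0→0.5]: (0.0+541.4)/2 × 0.5 = 135.35
  [0.5→2.5]: (541.4+386.9)/2 × 2 = 928.3
  [2.5→6.5]: (386.9+96.1)/2 × 4 = 966.0
  [6.5→8.5]: (96.1+47.8)/2 × 2 = 143.9
  Sum = 2173.55 ng/mL·hr
F = (AUC_ev/D_ev)/(AUC_iv/D_iv) = (2173.55/375)/(1710/150) = 5.79613/11.4 = 0.5084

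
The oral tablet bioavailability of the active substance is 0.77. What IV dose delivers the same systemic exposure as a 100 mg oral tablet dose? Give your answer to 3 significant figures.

Systemic exposure from an extravascular dose = F × D_ev, so the equivalent IV dose is F × D_ev.
D_iv = F × D_ev = 0.77 × 100 = 77 mg

D_iv = 77.0 mg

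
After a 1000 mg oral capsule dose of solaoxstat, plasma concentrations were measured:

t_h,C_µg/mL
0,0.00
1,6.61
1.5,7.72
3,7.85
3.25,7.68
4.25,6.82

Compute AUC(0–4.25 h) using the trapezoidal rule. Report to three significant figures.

AUC = 27.8 µg/mL·h

Trapezoidal AUC_0→4.25:
  [0→1]: (0.00+6.61)/2 × 1 = 3.305
  [1→1.5]: (6.61+7.72)/2 × 0.5 = 3.5825
  [1.5→3]: (7.72+7.85)/2 × 1.5 = 11.6775
  [3→3.25]: (7.85+7.68)/2 × 0.25 = 1.94125
  [3.25→4.25]: (7.68+6.82)/2 × 1 = 7.25
  Sum = 27.75625 µg/mL·h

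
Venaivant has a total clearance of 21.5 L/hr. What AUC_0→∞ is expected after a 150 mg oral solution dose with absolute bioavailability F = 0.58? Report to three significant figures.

AUC = 4.05 mg/L·hr

AUC_0→∞ = F × Dose / CL
        = 0.58 × 150 / 21.5 = 4.04651 mg/L·hr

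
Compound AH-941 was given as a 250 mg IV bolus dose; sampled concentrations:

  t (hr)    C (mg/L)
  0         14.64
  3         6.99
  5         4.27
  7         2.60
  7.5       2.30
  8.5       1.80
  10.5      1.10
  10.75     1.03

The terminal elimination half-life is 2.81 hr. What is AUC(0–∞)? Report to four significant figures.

AUC = 61.19 mg/L·hr

Trapezoidal AUC_0→10.75:
  [0→3]: (14.64+6.99)/2 × 3 = 32.445
  [3→5]: (6.99+4.27)/2 × 2 = 11.26
  [5→7]: (4.27+2.60)/2 × 2 = 6.87
  [7→7.5]: (2.60+2.30)/2 × 0.5 = 1.225
  [7.5→8.5]: (2.30+1.80)/2 × 1 = 2.05
  [8.5→10.5]: (1.80+1.10)/2 × 2 = 2.9
  [10.5→10.75]: (1.10+1.03)/2 × 0.25 = 0.26625
  Sum = 57.01625 mg/L·hr
k_e = ln2 / t½ = 0.693147 / 2.81 = 0.2467 hr^-1
Extrapolated tail: C_last / k_e = 1.03 / 0.2467 = 4.175
AUC_0→∞ = 57.01625 + 4.175 = 61.19125 mg/L·hr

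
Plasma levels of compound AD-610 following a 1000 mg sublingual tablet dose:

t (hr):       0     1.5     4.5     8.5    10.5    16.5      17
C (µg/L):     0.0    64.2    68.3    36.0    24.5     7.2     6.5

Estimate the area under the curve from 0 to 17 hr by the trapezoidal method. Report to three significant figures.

AUC = 615 µg/L·hr

Trapezoidal AUC_0→17:
  [0→1.5]: (0.0+64.2)/2 × 1.5 = 48.15
  [1.5→4.5]: (64.2+68.3)/2 × 3 = 198.75
  [4.5→8.5]: (68.3+36.0)/2 × 4 = 208.6
  [8.5→10.5]: (36.0+24.5)/2 × 2 = 60.5
  [10.5→16.5]: (24.5+7.2)/2 × 6 = 95.1
  [16.5→17]: (7.2+6.5)/2 × 0.5 = 3.425
  Sum = 614.525 µg/L·hr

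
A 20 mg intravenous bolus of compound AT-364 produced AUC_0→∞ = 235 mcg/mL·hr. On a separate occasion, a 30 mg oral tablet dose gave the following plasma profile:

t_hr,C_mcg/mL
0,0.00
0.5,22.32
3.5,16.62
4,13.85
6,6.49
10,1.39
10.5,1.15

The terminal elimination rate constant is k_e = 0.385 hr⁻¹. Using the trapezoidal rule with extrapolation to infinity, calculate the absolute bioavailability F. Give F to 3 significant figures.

Trapezoidal AUC_0→10.5 (oral tablet):
  [0→0.5]: (0.00+22.32)/2 × 0.5 = 5.58
  [0.5→3.5]: (22.32+16.62)/2 × 3 = 58.41
  [3.5→4]: (16.62+13.85)/2 × 0.5 = 7.6175
  [4→6]: (13.85+6.49)/2 × 2 = 20.34
  [6→10]: (6.49+1.39)/2 × 4 = 15.76
  [10→10.5]: (1.39+1.15)/2 × 0.5 = 0.635
  Sum = 108.3425 mcg/mL·hr
Tail: C_last/k_e = 1.15/0.385 = 2.987
AUC_0→∞ (oral tablet) = 108.3425 + 2.987 = 111.3295 mcg/mL·hr
F = (AUC_ev/D_ev)/(AUC_iv/D_iv) = (111.3295/30)/(235/20) = 3.71098/11.75 = 0.3158

F = 0.316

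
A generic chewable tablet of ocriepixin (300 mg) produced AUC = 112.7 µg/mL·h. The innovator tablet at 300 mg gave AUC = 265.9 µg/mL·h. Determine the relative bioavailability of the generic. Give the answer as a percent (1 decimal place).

F_rel = 42.4%

F_rel = (AUC_test/D_test) / (AUC_ref/D_ref)
      = (112.7/300) / (265.9/300)
      = 0.375667 / 0.886333 = 0.4238 = 42.38%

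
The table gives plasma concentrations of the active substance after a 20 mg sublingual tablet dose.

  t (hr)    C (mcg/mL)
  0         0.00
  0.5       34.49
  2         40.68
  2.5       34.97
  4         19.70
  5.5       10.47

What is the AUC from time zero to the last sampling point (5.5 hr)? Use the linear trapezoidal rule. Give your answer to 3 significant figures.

Trapezoidal AUC_0→5.5:
  [0→0.5]: (0.00+34.49)/2 × 0.5 = 8.6225
  [0.5→2]: (34.49+40.68)/2 × 1.5 = 56.3775
  [2→2.5]: (40.68+34.97)/2 × 0.5 = 18.9125
  [2.5→4]: (34.97+19.70)/2 × 1.5 = 41.0025
  [4→5.5]: (19.70+10.47)/2 × 1.5 = 22.6275
  Sum = 147.5425 mcg/mL·hr

AUC = 148 mcg/mL·hr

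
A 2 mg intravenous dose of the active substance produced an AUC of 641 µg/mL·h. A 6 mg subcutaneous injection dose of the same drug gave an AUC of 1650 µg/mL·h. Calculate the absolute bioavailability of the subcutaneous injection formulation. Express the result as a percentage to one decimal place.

F = (AUC_ev / D_ev) / (AUC_iv / D_iv)
  = (1650/6) / (641/2)
  = 275 / 320.5 = 0.8580
  = 85.80%

F = 85.8%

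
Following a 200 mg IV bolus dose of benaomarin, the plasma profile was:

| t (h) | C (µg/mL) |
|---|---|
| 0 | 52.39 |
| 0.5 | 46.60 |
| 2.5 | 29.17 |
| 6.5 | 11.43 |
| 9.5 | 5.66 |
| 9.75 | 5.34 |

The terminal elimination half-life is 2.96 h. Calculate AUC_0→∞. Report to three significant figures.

Trapezoidal AUC_0→9.75:
  [0→0.5]: (52.39+46.60)/2 × 0.5 = 24.7475
  [0.5→2.5]: (46.60+29.17)/2 × 2 = 75.77
  [2.5→6.5]: (29.17+11.43)/2 × 4 = 81.2
  [6.5→9.5]: (11.43+5.66)/2 × 3 = 25.635
  [9.5→9.75]: (5.66+5.34)/2 × 0.25 = 1.375
  Sum = 208.7275 µg/mL·h
k_e = ln2 / t½ = 0.693147 / 2.96 = 0.2342 h^-1
Extrapolated tail: C_last / k_e = 5.34 / 0.2342 = 22.801
AUC_0→∞ = 208.7275 + 22.801 = 231.5285 µg/mL·h

AUC = 232 µg/mL·h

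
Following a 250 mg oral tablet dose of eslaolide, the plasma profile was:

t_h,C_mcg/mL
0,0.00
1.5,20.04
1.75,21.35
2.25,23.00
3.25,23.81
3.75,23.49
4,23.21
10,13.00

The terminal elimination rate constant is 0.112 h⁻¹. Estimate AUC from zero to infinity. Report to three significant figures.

Trapezoidal AUC_0→10:
  [0→1.5]: (0.00+20.04)/2 × 1.5 = 15.03
  [1.5→1.75]: (20.04+21.35)/2 × 0.25 = 5.17375
  [1.75→2.25]: (21.35+23.00)/2 × 0.5 = 11.0875
  [2.25→3.25]: (23.00+23.81)/2 × 1 = 23.405
  [3.25→3.75]: (23.81+23.49)/2 × 0.5 = 11.825
  [3.75→4]: (23.49+23.21)/2 × 0.25 = 5.8375
  [4→10]: (23.21+13.00)/2 × 6 = 108.63
  Sum = 180.98875 mcg/mL·h
Extrapolated tail: C_last / k_e = 13.00 / 0.112 = 116.071
AUC_0→∞ = 180.98875 + 116.071 = 297.05975 mcg/mL·h

AUC = 297 mcg/mL·h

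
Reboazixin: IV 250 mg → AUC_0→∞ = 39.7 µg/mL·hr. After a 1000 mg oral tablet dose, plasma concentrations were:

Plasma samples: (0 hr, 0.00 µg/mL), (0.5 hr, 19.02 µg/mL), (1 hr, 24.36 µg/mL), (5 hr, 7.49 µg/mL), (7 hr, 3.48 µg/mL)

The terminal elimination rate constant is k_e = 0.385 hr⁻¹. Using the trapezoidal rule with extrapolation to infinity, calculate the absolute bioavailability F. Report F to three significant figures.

Trapezoidal AUC_0→7 (oral tablet):
  [0→0.5]: (0.00+19.02)/2 × 0.5 = 4.755
  [0.5→1]: (19.02+24.36)/2 × 0.5 = 10.845
  [1→5]: (24.36+7.49)/2 × 4 = 63.7
  [5→7]: (7.49+3.48)/2 × 2 = 10.97
  Sum = 90.27 µg/mL·hr
Tail: C_last/k_e = 3.48/0.385 = 9.039
AUC_0→∞ (oral tablet) = 90.27 + 9.039 = 99.309 µg/mL·hr
F = (AUC_ev/D_ev)/(AUC_iv/D_iv) = (99.309/1000)/(39.7/250) = 0.099309/0.1588 = 0.6254

F = 0.625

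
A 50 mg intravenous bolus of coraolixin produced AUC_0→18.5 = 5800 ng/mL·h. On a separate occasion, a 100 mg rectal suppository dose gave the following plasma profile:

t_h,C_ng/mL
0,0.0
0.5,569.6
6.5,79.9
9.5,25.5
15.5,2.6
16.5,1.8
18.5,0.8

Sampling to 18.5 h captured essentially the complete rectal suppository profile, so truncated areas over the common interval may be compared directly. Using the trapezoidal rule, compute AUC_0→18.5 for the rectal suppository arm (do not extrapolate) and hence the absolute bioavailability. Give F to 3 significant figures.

F = 0.202

Trapezoidal AUC_0→18.5 (rectal suppository):
  [0→0.5]: (0.0+569.6)/2 × 0.5 = 142.4
  [0.5→6.5]: (569.6+79.9)/2 × 6 = 1948.5
  [6.5→9.5]: (79.9+25.5)/2 × 3 = 158.1
  [9.5→15.5]: (25.5+2.6)/2 × 6 = 84.3
  [15.5→16.5]: (2.6+1.8)/2 × 1 = 2.2
  [16.5→18.5]: (1.8+0.8)/2 × 2 = 2.6
  Sum = 2338.1 ng/mL·h
F = (AUC_ev/D_ev)/(AUC_iv/D_iv) = (2338.1/100)/(5800/50) = 23.381/116 = 0.2016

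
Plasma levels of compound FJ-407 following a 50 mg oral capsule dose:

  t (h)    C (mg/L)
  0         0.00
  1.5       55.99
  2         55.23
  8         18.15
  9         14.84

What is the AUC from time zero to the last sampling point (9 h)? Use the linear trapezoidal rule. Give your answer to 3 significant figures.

Trapezoidal AUC_0→9:
  [0→1.5]: (0.00+55.99)/2 × 1.5 = 41.9925
  [1.5→2]: (55.99+55.23)/2 × 0.5 = 27.805
  [2→8]: (55.23+18.15)/2 × 6 = 220.14
  [8→9]: (18.15+14.84)/2 × 1 = 16.495
  Sum = 306.4325 mg/L·h

AUC = 306 mg/L·h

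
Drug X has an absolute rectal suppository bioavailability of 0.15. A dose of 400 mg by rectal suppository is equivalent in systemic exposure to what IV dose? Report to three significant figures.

Systemic exposure from an extravascular dose = F × D_ev, so the equivalent IV dose is F × D_ev.
D_iv = F × D_ev = 0.15 × 400 = 60 mg

D_iv = 60.0 mg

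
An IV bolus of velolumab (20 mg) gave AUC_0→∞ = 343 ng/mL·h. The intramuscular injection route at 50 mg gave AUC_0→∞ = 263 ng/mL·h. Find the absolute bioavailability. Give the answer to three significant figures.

F = (AUC_ev / D_ev) / (AUC_iv / D_iv)
  = (263/50) / (343/20)
  = 5.26 / 17.15 = 0.3067

F = 0.307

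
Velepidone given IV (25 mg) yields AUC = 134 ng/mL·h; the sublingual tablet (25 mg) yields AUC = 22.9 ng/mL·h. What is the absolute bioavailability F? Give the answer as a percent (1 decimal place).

F = 17.1%

F = (AUC_ev / D_ev) / (AUC_iv / D_iv)
  = (22.9/25) / (134/25)
  = 0.916 / 5.36 = 0.1709
  = 17.09%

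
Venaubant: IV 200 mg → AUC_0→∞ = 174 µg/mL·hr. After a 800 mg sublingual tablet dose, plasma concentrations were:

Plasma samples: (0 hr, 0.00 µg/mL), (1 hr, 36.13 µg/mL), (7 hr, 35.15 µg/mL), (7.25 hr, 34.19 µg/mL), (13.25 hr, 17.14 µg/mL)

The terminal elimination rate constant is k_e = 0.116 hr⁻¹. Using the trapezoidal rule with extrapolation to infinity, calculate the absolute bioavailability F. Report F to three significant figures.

Trapezoidal AUC_0→13.25 (sublingual tablet):
  [0→1]: (0.00+36.13)/2 × 1 = 18.065
  [1→7]: (36.13+35.15)/2 × 6 = 213.84
  [7→7.25]: (35.15+34.19)/2 × 0.25 = 8.6675
  [7.25→13.25]: (34.19+17.14)/2 × 6 = 153.99
  Sum = 394.5625 µg/mL·hr
Tail: C_last/k_e = 17.14/0.116 = 147.759
AUC_0→∞ (sublingual tablet) = 394.5625 + 147.759 = 542.3215 µg/mL·hr
F = (AUC_ev/D_ev)/(AUC_iv/D_iv) = (542.3215/800)/(174/200) = 0.677902/0.87 = 0.7792

F = 0.779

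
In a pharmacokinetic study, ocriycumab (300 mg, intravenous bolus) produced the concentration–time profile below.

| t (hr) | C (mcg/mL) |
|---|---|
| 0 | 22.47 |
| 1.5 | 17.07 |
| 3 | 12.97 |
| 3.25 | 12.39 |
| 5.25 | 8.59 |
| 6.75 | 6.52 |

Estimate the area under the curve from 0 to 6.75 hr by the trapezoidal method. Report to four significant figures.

Trapezoidal AUC_0→6.75:
  [0→1.5]: (22.47+17.07)/2 × 1.5 = 29.655
  [1.5→3]: (17.07+12.97)/2 × 1.5 = 22.53
  [3→3.25]: (12.97+12.39)/2 × 0.25 = 3.17
  [3.25→5.25]: (12.39+8.59)/2 × 2 = 20.98
  [5.25→6.75]: (8.59+6.52)/2 × 1.5 = 11.3325
  Sum = 87.6675 mcg/mL·hr

AUC = 87.67 mcg/mL·hr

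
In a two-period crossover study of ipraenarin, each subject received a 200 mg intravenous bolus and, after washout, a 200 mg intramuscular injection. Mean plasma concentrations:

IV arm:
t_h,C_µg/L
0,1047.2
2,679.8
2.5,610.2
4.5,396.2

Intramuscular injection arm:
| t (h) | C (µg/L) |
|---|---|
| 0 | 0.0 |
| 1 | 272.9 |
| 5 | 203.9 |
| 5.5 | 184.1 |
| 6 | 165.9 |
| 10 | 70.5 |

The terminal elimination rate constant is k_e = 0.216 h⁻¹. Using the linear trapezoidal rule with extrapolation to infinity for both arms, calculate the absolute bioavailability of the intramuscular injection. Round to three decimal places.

Trapezoidal AUC_0→4.5 (IV):
  [0→2]: (1047.2+679.8)/2 × 2 = 1727.0
  [2→2.5]: (679.8+610.2)/2 × 0.5 = 322.5
  [2.5→4.5]: (610.2+396.2)/2 × 2 = 1006.4
  Sum = 3055.9 µg/L·h
IV tail: 396.2/0.216 = 1834.259; AUC_iv,0→∞ = 3055.9 + 1834.259 = 4890.159 µg/L·h
Trapezoidal AUC_0→10 (intramuscular injection):
  [0→1]: (0.0+272.9)/2 × 1 = 136.45
  [1→5]: (272.9+203.9)/2 × 4 = 953.6
  [5→5.5]: (203.9+184.1)/2 × 0.5 = 97.0
  [5.5→6]: (184.1+165.9)/2 × 0.5 = 87.5
  [6→10]: (165.9+70.5)/2 × 4 = 472.8
  Sum = 1747.35 µg/L·h
intramuscular injection tail: 70.5/0.216 = 326.389; AUC_ev,0→∞ = 1747.35 + 326.389 = 2073.739 µg/L·h
F = (AUC_ev/D_ev)/(AUC_iv/D_iv) = (2073.739/200)/(4890.159/200) = 10.368695/24.450795 = 0.4241

F = 0.424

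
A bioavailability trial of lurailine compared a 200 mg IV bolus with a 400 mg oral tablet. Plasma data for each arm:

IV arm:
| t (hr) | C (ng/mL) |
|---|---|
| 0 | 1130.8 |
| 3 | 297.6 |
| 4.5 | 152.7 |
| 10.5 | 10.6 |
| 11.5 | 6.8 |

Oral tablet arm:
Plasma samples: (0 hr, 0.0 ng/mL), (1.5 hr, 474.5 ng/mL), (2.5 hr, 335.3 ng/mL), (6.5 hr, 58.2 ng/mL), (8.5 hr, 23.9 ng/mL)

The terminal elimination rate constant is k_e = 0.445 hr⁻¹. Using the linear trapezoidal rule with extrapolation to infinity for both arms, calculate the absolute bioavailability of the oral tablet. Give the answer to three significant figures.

Trapezoidal AUC_0→11.5 (IV):
  [0→3]: (1130.8+297.6)/2 × 3 = 2142.6
  [3→4.5]: (297.6+152.7)/2 × 1.5 = 337.725
  [4.5→10.5]: (152.7+10.6)/2 × 6 = 489.9
  [10.5→11.5]: (10.6+6.8)/2 × 1 = 8.7
  Sum = 2978.925 ng/mL·hr
IV tail: 6.8/0.445 = 15.281; AUC_iv,0→∞ = 2978.925 + 15.281 = 2994.206 ng/mL·hr
Trapezoidal AUC_0→8.5 (oral tablet):
  [0→1.5]: (0.0+474.5)/2 × 1.5 = 355.875
  [1.5→2.5]: (474.5+335.3)/2 × 1 = 404.9
  [2.5→6.5]: (335.3+58.2)/2 × 4 = 787.0
  [6.5→8.5]: (58.2+23.9)/2 × 2 = 82.1
  Sum = 1629.875 ng/mL·hr
oral tablet tail: 23.9/0.445 = 53.708; AUC_ev,0→∞ = 1629.875 + 53.708 = 1683.583 ng/mL·hr
F = (AUC_ev/D_ev)/(AUC_iv/D_iv) = (1683.583/400)/(2994.206/200) = 4.2089575/14.97103 = 0.2811

F = 0.281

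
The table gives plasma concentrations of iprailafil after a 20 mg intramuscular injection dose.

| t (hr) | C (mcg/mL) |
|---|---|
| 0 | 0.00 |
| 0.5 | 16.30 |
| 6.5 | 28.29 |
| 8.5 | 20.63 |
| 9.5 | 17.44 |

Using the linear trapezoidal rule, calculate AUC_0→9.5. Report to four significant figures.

Trapezoidal AUC_0→9.5:
  [0→0.5]: (0.00+16.30)/2 × 0.5 = 4.075
  [0.5→6.5]: (16.30+28.29)/2 × 6 = 133.77
  [6.5→8.5]: (28.29+20.63)/2 × 2 = 48.92
  [8.5→9.5]: (20.63+17.44)/2 × 1 = 19.035
  Sum = 205.8 mcg/mL·hr

AUC = 205.8 mcg/mL·hr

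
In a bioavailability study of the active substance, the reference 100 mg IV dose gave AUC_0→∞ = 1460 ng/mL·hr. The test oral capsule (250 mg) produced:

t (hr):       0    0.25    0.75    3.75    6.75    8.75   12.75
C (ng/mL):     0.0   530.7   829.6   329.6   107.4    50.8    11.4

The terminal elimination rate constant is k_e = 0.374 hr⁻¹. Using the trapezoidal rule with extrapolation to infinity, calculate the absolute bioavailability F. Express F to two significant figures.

F = 0.85

Trapezoidal AUC_0→12.75 (oral capsule):
  [0→0.25]: (0.0+530.7)/2 × 0.25 = 66.3375
  [0.25→0.75]: (530.7+829.6)/2 × 0.5 = 340.075
  [0.75→3.75]: (829.6+329.6)/2 × 3 = 1738.8
  [3.75→6.75]: (329.6+107.4)/2 × 3 = 655.5
  [6.75→8.75]: (107.4+50.8)/2 × 2 = 158.2
  [8.75→12.75]: (50.8+11.4)/2 × 4 = 124.4
  Sum = 3083.3125 ng/mL·hr
Tail: C_last/k_e = 11.4/0.374 = 30.481
AUC_0→∞ (oral capsule) = 3083.3125 + 30.481 = 3113.7935 ng/mL·hr
F = (AUC_ev/D_ev)/(AUC_iv/D_iv) = (3113.7935/250)/(1460/100) = 12.455174/14.6 = 0.8531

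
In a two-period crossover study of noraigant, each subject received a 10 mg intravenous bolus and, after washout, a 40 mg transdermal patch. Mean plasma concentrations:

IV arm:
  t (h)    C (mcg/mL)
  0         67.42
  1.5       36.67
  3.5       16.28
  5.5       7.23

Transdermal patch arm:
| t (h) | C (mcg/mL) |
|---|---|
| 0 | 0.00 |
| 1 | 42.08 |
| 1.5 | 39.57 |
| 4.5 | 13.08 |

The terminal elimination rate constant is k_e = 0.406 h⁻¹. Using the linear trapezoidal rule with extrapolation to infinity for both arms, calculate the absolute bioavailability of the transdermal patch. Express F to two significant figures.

F = 0.22

Trapezoidal AUC_0→5.5 (IV):
  [0→1.5]: (67.42+36.67)/2 × 1.5 = 78.0675
  [1.5→3.5]: (36.67+16.28)/2 × 2 = 52.95
  [3.5→5.5]: (16.28+7.23)/2 × 2 = 23.51
  Sum = 154.5275 mcg/mL·h
IV tail: 7.23/0.406 = 17.808; AUC_iv,0→∞ = 154.5275 + 17.808 = 172.3355 mcg/mL·h
Trapezoidal AUC_0→4.5 (transdermal patch):
  [0→1]: (0.00+42.08)/2 × 1 = 21.04
  [1→1.5]: (42.08+39.57)/2 × 0.5 = 20.4125
  [1.5→4.5]: (39.57+13.08)/2 × 3 = 78.975
  Sum = 120.4275 mcg/mL·h
transdermal patch tail: 13.08/0.406 = 32.217; AUC_ev,0→∞ = 120.4275 + 32.217 = 152.6445 mcg/mL·h
F = (AUC_ev/D_ev)/(AUC_iv/D_iv) = (152.6445/40)/(172.3355/10) = 3.8161125/17.23355 = 0.2214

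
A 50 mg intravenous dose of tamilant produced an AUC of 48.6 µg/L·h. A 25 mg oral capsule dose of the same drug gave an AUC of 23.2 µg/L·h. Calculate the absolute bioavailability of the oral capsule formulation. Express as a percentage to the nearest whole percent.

F = (AUC_ev / D_ev) / (AUC_iv / D_iv)
  = (23.2/25) / (48.6/50)
  = 0.928 / 0.972 = 0.9547
  = 95.47%

F = 95%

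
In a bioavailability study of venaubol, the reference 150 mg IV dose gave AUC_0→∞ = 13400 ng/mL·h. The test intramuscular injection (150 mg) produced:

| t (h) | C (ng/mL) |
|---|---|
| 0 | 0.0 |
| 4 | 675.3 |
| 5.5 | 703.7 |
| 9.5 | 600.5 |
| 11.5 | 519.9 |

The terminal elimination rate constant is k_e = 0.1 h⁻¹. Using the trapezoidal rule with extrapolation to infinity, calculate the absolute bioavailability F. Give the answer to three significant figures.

F = 0.844

Trapezoidal AUC_0→11.5 (intramuscular injection):
  [0→4]: (0.0+675.3)/2 × 4 = 1350.6
  [4→5.5]: (675.3+703.7)/2 × 1.5 = 1034.25
  [5.5→9.5]: (703.7+600.5)/2 × 4 = 2608.4
  [9.5→11.5]: (600.5+519.9)/2 × 2 = 1120.4
  Sum = 6113.65 ng/mL·h
Tail: C_last/k_e = 519.9/0.1 = 5199.000
AUC_0→∞ (intramuscular injection) = 6113.65 + 5199.000 = 11312.65 ng/mL·h
F = (AUC_ev/D_ev)/(AUC_iv/D_iv) = (11312.65/150)/(13400/150) = 75.4177/89.3333 = 0.8442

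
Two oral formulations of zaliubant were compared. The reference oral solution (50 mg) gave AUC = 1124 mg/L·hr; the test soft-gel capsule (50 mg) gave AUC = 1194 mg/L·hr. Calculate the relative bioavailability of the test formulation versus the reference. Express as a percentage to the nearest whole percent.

F_rel = (AUC_test/D_test) / (AUC_ref/D_ref)
      = (1194/50) / (1124/50)
      = 23.88 / 22.48 = 1.0623 = 106.23%

F_rel = 106%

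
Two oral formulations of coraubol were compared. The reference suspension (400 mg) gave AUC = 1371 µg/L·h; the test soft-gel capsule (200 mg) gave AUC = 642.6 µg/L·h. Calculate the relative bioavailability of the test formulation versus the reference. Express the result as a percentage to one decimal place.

F_rel = 93.7%

F_rel = (AUC_test/D_test) / (AUC_ref/D_ref)
      = (642.6/200) / (1371/400)
      = 3.213 / 3.4275 = 0.9374 = 93.74%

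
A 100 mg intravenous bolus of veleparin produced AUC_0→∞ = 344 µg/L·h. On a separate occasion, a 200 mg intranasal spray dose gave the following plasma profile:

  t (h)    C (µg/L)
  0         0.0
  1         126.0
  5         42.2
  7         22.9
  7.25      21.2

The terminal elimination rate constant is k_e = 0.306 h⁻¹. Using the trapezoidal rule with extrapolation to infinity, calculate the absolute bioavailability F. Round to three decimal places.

F = 0.784

Trapezoidal AUC_0→7.25 (intranasal spray):
  [0→1]: (0.0+126.0)/2 × 1 = 63.0
  [1→5]: (126.0+42.2)/2 × 4 = 336.4
  [5→7]: (42.2+22.9)/2 × 2 = 65.1
  [7→7.25]: (22.9+21.2)/2 × 0.25 = 5.5125
  Sum = 470.0125 µg/L·h
Tail: C_last/k_e = 21.2/0.306 = 69.281
AUC_0→∞ (intranasal spray) = 470.0125 + 69.281 = 539.2935 µg/L·h
F = (AUC_ev/D_ev)/(AUC_iv/D_iv) = (539.2935/200)/(344/100) = 2.6964675/3.44 = 0.7839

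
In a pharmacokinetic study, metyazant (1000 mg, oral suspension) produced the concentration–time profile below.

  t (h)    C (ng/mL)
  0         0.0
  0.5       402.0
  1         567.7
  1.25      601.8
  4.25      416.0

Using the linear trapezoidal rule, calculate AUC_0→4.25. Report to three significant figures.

AUC = 2020 ng/mL·h

Trapezoidal AUC_0→4.25:
  [0→0.5]: (0.0+402.0)/2 × 0.5 = 100.5
  [0.5→1]: (402.0+567.7)/2 × 0.5 = 242.425
  [1→1.25]: (567.7+601.8)/2 × 0.25 = 146.1875
  [1.25→4.25]: (601.8+416.0)/2 × 3 = 1526.7
  Sum = 2015.8125 ng/mL·h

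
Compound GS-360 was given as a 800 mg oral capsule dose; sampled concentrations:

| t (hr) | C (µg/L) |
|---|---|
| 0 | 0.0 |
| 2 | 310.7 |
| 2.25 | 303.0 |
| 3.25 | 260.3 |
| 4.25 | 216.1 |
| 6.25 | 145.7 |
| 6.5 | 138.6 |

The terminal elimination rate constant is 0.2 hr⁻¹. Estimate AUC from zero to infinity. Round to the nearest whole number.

AUC = 1998 µg/L·hr

Trapezoidal AUC_0→6.5:
  [0→2]: (0.0+310.7)/2 × 2 = 310.7
  [2→2.25]: (310.7+303.0)/2 × 0.25 = 76.7125
  [2.25→3.25]: (303.0+260.3)/2 × 1 = 281.65
  [3.25→4.25]: (260.3+216.1)/2 × 1 = 238.2
  [4.25→6.25]: (216.1+145.7)/2 × 2 = 361.8
  [6.25→6.5]: (145.7+138.6)/2 × 0.25 = 35.5375
  Sum = 1304.6 µg/L·hr
Extrapolated tail: C_last / k_e = 138.6 / 0.2 = 693.000
AUC_0→∞ = 1304.6 + 693.000 = 1997.6 µg/L·hr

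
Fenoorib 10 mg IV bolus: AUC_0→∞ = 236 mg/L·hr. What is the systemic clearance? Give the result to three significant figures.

CL = Dose_iv / AUC_0→∞
   = 10 / 236 = 0.0423729 L/hr

CL = 0.0424 L/hr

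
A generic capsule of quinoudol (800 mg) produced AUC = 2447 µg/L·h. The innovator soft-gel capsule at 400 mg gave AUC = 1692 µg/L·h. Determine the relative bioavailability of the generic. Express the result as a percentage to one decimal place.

F_rel = 72.3%

F_rel = (AUC_test/D_test) / (AUC_ref/D_ref)
      = (2447/800) / (1692/400)
      = 3.05875 / 4.23 = 0.7231 = 72.31%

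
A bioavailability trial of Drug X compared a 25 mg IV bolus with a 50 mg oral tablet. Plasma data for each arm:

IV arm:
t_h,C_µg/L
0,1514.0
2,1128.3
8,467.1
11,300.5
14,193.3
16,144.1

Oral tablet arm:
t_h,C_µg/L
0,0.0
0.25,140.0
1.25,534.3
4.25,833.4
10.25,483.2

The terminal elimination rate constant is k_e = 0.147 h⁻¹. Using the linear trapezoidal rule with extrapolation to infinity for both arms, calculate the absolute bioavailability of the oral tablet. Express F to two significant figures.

F = 0.45

Trapezoidal AUC_0→16 (IV):
  [0→2]: (1514.0+1128.3)/2 × 2 = 2642.3
  [2→8]: (1128.3+467.1)/2 × 6 = 4786.2
  [8→11]: (467.1+300.5)/2 × 3 = 1151.4
  [11→14]: (300.5+193.3)/2 × 3 = 740.7
  [14→16]: (193.3+144.1)/2 × 2 = 337.4
  Sum = 9658.0 µg/L·h
IV tail: 144.1/0.147 = 980.272; AUC_iv,0→∞ = 9658.0 + 980.272 = 10638.272 µg/L·h
Trapezoidal AUC_0→10.25 (oral tablet):
  [0→0.25]: (0.0+140.0)/2 × 0.25 = 17.5
  [0.25→1.25]: (140.0+534.3)/2 × 1 = 337.15
  [1.25→4.25]: (534.3+833.4)/2 × 3 = 2051.55
  [4.25→10.25]: (833.4+483.2)/2 × 6 = 3949.8
  Sum = 6356.0 µg/L·h
oral tablet tail: 483.2/0.147 = 3287.075; AUC_ev,0→∞ = 6356.0 + 3287.075 = 9643.075 µg/L·h
F = (AUC_ev/D_ev)/(AUC_iv/D_iv) = (9643.075/50)/(10638.272/25) = 192.8615/425.53088 = 0.4532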